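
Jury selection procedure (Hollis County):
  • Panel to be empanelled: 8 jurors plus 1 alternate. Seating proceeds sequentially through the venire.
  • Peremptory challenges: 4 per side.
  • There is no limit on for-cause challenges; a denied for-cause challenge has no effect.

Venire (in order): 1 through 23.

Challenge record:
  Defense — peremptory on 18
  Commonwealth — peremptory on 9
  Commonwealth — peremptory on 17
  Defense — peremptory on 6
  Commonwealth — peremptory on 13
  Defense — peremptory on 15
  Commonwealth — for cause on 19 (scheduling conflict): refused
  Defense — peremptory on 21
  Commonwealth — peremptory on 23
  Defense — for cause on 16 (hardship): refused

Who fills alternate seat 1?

11

Removed: #6, #9, #13, #15, #17, #18, #21, #23. (#16, #19 stay — for-cause denied.)
Filling seats in venire order through position 9: #1, #2, #3, #4, #5, #7, #8, #10, #11.
So alternate 1 is #11.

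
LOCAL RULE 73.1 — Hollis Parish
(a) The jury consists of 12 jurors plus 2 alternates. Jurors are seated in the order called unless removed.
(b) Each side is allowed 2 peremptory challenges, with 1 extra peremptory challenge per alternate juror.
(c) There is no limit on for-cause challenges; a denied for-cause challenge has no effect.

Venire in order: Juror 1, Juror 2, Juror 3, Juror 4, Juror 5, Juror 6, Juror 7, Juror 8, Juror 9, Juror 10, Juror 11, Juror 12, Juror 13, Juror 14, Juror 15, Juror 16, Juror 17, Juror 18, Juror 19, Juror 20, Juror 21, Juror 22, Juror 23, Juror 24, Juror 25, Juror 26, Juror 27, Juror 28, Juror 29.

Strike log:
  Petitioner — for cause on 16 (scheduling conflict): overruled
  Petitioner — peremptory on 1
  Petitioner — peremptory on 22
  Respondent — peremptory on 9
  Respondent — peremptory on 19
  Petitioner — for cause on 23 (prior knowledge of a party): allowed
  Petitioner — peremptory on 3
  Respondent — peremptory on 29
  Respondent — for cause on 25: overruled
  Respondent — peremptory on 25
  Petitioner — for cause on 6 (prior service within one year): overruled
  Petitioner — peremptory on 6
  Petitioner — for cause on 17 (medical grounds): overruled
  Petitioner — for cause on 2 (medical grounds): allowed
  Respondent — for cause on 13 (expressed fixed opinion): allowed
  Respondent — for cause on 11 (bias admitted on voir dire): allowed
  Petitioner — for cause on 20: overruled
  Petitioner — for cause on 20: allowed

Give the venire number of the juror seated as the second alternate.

Removed: #1, #2, #3, #6, #9, #11, #13, #19, #20, #22, #23, #25, #29. (#16, #17 stay — for-cause denied.)
Seating in order: seats 1–12 → #4, #5, #7, #8, #10, #12, #14, #15, #16, #17, #18, #21; alternates → #24, #26.
So alternate 2 is #26.

26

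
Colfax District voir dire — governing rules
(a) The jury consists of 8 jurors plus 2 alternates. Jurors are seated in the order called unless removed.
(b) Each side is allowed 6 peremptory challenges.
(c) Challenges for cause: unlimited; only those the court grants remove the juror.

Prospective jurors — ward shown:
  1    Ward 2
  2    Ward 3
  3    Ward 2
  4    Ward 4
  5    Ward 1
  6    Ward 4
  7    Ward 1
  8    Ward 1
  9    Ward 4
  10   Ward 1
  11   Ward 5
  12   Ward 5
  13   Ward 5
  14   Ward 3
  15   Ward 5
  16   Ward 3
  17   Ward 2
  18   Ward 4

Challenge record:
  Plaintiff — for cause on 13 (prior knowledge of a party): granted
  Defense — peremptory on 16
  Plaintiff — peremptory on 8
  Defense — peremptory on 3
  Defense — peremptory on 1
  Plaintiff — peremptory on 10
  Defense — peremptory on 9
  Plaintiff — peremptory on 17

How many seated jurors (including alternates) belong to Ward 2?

0

Removed: #1, #3, #8, #9, #10, #13, #16, #17.
Seated (10 incl. alternates): #2, #4, #5, #6, #7, #11, #12, #14, #15, #18.
None of those are in Ward 2 → 0.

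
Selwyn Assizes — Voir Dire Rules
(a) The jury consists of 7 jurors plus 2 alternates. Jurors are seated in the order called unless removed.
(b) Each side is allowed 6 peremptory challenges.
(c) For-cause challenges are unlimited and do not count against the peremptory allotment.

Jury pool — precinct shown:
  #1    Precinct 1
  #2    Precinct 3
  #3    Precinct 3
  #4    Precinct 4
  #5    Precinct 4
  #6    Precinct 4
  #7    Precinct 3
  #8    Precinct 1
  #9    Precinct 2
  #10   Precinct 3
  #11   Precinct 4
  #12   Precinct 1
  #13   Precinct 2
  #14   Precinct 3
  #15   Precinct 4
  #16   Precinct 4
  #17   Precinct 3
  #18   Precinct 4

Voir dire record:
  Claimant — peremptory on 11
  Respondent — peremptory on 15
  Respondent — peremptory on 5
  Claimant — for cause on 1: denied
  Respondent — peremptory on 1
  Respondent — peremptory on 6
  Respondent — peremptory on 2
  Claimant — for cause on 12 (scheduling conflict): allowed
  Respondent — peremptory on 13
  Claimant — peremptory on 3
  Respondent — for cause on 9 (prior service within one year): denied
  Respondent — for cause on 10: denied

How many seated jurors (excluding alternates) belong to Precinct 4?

Removed: #1, #2, #3, #5, #6, #11, #12, #13, #15.
Seated jurors 1–7: #4, #7, #8, #9, #10, #14, #16 (alternates #17, #18 not counted).
Of those, in Precinct 4: #4, #16 → 2.

2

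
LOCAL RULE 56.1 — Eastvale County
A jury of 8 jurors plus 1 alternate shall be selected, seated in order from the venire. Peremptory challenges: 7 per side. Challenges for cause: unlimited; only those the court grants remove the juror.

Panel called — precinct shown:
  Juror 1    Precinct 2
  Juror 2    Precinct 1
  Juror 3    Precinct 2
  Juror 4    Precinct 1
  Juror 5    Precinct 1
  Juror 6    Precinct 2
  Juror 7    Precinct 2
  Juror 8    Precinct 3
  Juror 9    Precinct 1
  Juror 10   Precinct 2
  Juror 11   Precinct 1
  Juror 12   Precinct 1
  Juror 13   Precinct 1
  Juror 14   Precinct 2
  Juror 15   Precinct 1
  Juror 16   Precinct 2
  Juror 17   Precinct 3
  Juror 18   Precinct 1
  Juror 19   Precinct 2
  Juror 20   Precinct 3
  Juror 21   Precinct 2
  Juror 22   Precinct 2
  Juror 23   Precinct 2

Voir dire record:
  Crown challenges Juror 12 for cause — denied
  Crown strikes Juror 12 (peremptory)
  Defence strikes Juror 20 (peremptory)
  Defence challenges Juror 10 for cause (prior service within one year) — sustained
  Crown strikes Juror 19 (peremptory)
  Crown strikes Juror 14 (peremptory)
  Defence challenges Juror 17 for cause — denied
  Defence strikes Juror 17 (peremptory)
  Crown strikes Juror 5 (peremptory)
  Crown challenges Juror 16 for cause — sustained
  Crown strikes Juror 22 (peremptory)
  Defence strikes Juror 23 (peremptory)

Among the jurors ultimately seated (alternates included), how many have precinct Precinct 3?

1

Removed: #5, #10, #12, #14, #16, #17, #19, #20, #22, #23.
Seated (9 incl. alternates): #1, #2, #3, #4, #6, #7, #8, #9, #11.
Of those, in Precinct 3: #8 → 1.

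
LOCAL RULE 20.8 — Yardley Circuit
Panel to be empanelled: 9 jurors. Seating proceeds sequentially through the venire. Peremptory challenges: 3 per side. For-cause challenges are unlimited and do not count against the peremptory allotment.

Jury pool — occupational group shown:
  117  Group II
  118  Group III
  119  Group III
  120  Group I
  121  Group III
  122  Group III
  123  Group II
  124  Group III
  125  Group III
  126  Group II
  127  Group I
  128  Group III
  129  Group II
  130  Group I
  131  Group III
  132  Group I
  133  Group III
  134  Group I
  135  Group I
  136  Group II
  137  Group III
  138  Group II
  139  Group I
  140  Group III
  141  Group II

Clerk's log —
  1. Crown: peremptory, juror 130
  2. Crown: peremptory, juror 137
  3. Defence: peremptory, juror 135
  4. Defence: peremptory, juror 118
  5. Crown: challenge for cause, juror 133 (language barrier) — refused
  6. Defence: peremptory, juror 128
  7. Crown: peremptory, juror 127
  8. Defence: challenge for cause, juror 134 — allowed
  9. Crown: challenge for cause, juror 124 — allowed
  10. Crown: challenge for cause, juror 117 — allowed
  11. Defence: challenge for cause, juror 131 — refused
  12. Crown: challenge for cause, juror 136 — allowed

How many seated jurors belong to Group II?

3

Removed: #117, #118, #124, #127, #128, #130, #134, #135, #136, #137.
Seated jurors 1–9: #119, #120, #121, #122, #123, #125, #126, #129, #131.
Of those, in Group II: #123, #126, #129 → 3.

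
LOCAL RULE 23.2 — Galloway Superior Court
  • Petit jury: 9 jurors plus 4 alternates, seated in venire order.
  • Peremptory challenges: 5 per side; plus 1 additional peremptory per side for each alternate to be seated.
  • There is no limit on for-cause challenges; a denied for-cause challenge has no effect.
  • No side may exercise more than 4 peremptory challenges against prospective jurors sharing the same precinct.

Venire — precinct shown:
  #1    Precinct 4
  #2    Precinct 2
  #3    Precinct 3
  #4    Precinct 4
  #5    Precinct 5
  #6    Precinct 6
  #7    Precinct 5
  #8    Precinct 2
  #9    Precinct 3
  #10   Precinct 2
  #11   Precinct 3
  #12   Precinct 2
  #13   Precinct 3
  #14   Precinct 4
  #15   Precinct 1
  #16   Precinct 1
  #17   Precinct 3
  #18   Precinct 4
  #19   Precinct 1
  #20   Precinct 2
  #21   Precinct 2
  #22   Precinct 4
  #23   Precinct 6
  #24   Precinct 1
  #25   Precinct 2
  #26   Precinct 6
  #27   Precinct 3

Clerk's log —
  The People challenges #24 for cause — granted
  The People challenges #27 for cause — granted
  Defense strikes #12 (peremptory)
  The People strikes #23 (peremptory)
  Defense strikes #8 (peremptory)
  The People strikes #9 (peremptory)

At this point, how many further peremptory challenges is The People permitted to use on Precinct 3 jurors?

3

The People peremptories so far: #23, #9 — 2 of 9 used, 7 left overall.
Against Precinct 3: #9 — 1 used; per-precinct cap 4 leaves 3.
Binding limit: min(7, 3) = 3.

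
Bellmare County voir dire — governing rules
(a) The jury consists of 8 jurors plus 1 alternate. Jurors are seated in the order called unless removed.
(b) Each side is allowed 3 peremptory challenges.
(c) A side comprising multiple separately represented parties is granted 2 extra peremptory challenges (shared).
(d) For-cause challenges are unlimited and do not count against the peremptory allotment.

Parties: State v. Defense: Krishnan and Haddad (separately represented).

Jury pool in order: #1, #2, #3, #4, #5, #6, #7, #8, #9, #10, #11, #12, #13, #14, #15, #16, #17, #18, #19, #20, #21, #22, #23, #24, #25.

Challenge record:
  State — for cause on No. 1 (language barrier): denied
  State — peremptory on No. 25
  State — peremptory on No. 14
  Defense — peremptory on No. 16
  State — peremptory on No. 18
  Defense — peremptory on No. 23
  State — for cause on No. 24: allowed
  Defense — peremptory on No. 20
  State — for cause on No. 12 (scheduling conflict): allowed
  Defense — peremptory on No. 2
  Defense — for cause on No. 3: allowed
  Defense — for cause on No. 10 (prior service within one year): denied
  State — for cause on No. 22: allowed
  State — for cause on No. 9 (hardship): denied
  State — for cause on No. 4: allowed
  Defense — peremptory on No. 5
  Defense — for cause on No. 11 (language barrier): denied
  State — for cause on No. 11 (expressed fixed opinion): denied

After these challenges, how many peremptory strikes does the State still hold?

State allotment: 3.
State peremptories used: #25, #14, #18 — 3 (for-cause on #1, #24, #12, #22, #9, #4, #11 don't count).
Remaining: 3 − 3 = 0.

0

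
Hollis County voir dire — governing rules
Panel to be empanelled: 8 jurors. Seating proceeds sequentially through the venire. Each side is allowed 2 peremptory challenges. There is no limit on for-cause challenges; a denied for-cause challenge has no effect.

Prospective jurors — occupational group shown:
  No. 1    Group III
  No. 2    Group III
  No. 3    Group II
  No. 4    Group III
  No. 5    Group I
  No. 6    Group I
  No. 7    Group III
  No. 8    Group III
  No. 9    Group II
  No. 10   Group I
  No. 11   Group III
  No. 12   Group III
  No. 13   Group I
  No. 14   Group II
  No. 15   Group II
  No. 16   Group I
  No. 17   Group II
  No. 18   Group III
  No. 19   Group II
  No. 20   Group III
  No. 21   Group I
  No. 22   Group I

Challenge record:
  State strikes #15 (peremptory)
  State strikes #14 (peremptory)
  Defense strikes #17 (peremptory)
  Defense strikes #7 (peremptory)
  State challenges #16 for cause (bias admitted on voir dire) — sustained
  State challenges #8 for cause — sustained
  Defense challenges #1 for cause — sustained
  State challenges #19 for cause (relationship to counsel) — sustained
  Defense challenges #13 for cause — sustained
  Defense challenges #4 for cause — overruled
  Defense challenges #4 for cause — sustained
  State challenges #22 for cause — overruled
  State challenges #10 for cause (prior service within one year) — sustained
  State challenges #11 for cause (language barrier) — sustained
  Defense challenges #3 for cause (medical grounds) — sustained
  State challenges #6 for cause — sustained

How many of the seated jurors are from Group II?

1

Removed: #1, #3, #4, #6, #7, #8, #10, #11, #13, #14, #15, #16, #17, #19.
Seated jurors 1–8: #2, #5, #9, #12, #18, #20, #21, #22.
Of those, in Group II: #9 → 1.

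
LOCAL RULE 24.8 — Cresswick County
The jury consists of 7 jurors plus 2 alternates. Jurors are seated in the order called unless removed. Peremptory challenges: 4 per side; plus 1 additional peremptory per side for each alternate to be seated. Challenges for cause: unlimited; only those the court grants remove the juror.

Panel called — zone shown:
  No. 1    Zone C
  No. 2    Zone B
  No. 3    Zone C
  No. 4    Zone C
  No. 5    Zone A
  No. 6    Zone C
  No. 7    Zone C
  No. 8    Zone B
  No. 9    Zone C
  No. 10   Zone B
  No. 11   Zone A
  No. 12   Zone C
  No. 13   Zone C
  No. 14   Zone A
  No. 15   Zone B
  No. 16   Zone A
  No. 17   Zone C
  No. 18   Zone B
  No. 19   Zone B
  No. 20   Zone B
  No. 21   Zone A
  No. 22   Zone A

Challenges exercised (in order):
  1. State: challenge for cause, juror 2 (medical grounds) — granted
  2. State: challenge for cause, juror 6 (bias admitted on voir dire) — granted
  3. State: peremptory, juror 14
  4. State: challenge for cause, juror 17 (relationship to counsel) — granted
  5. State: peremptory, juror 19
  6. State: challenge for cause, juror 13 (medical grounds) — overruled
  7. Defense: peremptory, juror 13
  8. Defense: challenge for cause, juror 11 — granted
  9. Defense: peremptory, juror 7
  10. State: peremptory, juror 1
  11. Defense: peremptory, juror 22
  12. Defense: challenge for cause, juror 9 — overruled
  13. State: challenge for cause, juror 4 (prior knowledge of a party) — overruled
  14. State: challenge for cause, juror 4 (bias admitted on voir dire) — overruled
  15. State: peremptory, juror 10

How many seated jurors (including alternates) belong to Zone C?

4

Removed: #1, #2, #6, #7, #10, #11, #13, #14, #17, #19, #22.
Seated (9 incl. alternates): #3, #4, #5, #8, #9, #12, #15, #16, #18.
Of those, in Zone C: #3, #4, #9, #12 → 4.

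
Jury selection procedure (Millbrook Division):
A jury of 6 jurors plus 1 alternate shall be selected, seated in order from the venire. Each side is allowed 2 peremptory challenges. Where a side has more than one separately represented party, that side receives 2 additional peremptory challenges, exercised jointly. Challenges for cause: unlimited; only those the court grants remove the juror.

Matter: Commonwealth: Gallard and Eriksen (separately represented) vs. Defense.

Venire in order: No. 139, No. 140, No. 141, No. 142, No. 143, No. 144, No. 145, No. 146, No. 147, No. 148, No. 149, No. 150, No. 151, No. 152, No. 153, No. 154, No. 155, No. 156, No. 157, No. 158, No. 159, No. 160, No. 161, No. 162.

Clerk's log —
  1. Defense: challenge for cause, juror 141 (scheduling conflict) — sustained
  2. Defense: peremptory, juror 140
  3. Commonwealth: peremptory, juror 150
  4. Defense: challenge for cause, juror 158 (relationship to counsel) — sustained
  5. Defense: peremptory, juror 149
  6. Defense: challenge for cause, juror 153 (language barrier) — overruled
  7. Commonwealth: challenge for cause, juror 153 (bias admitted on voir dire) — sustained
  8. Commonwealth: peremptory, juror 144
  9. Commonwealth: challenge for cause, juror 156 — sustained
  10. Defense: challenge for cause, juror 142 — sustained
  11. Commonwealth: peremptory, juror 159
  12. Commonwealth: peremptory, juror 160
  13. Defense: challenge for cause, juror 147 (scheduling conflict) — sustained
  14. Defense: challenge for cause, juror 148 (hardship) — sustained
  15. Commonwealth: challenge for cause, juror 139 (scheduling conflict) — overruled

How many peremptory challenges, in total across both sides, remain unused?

0

Commonwealth allotment: 2 base + 2 multi-party = 4. Defense allotment: 2.
Commonwealth peremptories used: #150, #144, #159, #160 — 4 (for-cause on #153, #156, #139 don't count).
Defense peremptories used: #140, #149 — 2 (for-cause on #141, #158, #153, #142, #147, #148 don't count).
Remaining: (4 − 4) + (2 − 2) = 0.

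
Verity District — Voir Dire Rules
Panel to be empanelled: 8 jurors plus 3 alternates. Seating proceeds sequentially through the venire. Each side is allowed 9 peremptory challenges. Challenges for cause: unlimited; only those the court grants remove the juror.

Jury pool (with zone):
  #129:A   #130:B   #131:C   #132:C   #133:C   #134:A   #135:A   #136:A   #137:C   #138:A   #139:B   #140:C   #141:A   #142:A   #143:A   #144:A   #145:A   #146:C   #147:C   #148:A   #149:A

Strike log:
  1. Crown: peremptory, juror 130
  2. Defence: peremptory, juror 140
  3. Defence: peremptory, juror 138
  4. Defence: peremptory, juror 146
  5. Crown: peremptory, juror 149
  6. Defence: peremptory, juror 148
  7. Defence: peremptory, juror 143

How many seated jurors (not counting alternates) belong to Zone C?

4

Removed: #130, #138, #140, #143, #146, #148, #149.
Seated jurors 1–8: #129, #131, #132, #133, #134, #135, #136, #137 (alternates #139, #141, #142 not counted).
Of those, in Zone C: #131, #132, #133, #137 → 4.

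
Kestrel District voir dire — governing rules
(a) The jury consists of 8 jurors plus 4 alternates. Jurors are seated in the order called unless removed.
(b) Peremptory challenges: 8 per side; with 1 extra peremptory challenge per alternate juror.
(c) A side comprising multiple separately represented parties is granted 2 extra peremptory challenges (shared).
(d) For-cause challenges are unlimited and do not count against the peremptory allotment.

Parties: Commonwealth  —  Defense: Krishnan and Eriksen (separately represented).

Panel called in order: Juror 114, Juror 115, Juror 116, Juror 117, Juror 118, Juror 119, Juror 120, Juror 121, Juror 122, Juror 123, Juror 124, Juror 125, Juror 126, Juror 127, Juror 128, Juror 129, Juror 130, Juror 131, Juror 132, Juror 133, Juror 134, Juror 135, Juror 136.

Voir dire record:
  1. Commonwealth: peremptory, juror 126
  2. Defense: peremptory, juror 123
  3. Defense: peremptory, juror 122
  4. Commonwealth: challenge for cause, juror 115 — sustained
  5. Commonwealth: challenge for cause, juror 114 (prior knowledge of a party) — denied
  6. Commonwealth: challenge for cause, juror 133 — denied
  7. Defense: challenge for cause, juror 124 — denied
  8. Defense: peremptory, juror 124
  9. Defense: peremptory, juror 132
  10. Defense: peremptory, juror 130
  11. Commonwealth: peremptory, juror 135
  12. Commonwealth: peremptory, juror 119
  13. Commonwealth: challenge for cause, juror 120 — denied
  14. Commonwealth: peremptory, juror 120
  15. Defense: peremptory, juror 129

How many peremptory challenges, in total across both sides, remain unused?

Commonwealth allotment: 8 base + 1 × 4 alternates = 12. Defense allotment: 8 base + 1 × 4 alternates + 2 multi-party = 14.
Commonwealth peremptories used: #126, #135, #119, #120 — 4 (for-cause on #115, #114, #133, #120 don't count).
Defense peremptories used: #123, #122, #124, #132, #130, #129 — 6 (the for-cause on #124 doesn't count).
Remaining: (12 − 4) + (14 − 6) = 16.

16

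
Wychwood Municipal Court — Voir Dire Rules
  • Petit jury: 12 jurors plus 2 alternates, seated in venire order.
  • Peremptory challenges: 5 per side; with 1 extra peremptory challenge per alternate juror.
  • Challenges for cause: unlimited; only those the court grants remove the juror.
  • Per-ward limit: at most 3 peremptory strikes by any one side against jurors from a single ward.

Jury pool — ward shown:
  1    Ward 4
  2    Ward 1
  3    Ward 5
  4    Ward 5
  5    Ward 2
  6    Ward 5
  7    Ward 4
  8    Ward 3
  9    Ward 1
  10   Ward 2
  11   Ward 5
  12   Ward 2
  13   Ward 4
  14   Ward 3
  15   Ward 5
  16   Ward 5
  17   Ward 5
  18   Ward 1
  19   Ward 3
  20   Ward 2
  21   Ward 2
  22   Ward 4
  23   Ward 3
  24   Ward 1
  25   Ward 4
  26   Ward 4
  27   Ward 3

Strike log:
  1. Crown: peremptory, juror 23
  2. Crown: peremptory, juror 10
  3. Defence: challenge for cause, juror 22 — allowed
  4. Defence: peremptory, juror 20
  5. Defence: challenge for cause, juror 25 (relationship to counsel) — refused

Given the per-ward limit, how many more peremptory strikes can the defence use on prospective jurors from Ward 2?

2

Defence peremptories so far: #20 — 1 of 7 used, 6 left overall.
Against Ward 2: #20 — 1 used; per-ward cap 3 leaves 2.
Binding limit: min(6, 2) = 2.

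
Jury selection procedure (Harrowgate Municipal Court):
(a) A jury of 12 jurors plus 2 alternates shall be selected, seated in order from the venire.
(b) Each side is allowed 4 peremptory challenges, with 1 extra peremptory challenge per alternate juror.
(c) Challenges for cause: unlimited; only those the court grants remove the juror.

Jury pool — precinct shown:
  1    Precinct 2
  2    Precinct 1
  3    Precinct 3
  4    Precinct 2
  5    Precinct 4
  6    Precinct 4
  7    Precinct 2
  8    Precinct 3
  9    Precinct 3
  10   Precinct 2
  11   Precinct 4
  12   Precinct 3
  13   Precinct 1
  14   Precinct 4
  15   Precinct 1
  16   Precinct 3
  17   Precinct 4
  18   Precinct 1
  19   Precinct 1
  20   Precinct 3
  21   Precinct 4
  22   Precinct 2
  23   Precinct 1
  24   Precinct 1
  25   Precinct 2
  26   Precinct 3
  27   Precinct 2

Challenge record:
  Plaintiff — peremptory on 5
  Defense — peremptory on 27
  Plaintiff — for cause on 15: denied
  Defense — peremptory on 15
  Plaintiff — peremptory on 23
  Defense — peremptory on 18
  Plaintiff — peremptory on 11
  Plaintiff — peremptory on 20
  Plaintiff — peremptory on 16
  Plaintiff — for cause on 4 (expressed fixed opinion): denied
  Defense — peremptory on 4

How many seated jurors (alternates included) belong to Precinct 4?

4

Removed: #4, #5, #11, #15, #16, #18, #20, #23, #27.
Seated (14 incl. alternates): #1, #2, #3, #6, #7, #8, #9, #10, #12, #13, #14, #17, #19, #21.
Of those, in Precinct 4: #6, #14, #17, #21 → 4.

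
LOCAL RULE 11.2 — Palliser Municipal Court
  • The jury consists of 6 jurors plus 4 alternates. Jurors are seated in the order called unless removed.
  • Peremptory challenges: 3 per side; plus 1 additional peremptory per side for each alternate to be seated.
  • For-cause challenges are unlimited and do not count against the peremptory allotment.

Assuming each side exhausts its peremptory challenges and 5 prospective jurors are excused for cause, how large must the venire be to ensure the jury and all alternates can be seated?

29

Seats to fill: 6 + 4 alternates = 10.
Peremptories: 3 + 1×4 = 7 per side × 2 sides = 14.
For-cause removals: 5.
Minimum venire: 10 + 14 + 5 = 29.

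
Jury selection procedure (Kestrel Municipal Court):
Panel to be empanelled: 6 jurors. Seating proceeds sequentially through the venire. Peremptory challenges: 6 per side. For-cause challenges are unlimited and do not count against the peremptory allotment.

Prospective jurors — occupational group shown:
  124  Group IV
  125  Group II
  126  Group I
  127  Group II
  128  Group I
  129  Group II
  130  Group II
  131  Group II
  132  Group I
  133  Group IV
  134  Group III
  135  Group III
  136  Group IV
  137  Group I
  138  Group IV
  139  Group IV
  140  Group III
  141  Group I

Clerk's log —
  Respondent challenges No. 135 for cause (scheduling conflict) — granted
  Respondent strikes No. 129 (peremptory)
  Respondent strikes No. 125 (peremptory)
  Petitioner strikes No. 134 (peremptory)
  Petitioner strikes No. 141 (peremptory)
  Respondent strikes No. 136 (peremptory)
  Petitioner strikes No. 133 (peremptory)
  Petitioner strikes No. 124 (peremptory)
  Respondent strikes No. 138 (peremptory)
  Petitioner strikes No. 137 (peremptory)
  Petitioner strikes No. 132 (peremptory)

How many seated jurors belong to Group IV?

Removed: #124, #125, #129, #132, #133, #134, #135, #136, #137, #138, #141.
Seated jurors 1–6: #126, #127, #128, #130, #131, #139.
Of those, in Group IV: #139 → 1.

1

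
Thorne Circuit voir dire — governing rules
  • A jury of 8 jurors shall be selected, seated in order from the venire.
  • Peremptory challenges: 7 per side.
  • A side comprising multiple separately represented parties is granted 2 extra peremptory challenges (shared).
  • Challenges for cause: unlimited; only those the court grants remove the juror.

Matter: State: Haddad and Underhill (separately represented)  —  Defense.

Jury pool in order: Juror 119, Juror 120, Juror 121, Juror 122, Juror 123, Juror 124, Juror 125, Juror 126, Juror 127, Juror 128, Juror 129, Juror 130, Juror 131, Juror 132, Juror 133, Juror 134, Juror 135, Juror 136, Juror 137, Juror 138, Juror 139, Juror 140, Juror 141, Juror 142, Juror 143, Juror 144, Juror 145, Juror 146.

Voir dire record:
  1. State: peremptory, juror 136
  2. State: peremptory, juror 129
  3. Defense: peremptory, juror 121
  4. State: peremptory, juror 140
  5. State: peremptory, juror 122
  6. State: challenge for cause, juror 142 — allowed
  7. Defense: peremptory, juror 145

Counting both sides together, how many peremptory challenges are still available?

10

State allotment: 7 base + 2 multi-party = 9. Defense allotment: 7.
State peremptories used: #136, #129, #140, #122 — 4 (the for-cause on #142 doesn't count).
Defense peremptories used: #121, #145 — 2.
Remaining: (9 − 4) + (7 − 2) = 10.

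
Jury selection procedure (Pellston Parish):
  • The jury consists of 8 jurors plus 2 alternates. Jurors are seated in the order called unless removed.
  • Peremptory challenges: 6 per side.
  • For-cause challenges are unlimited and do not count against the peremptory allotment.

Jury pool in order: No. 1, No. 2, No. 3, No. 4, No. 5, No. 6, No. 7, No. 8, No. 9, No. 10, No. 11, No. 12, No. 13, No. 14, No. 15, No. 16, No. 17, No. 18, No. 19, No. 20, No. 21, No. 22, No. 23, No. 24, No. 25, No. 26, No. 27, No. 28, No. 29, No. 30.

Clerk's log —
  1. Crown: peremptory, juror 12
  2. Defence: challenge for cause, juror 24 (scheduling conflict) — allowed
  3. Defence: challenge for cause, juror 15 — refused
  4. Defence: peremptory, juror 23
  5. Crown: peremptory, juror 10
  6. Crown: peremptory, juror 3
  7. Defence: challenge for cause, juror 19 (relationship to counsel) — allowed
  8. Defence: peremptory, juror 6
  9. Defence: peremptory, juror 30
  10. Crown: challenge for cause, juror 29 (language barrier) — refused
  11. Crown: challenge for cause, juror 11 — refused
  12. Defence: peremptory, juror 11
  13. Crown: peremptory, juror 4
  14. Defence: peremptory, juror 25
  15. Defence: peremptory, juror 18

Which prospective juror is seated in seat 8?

14

Removed: #3, #4, #6, #10, #11, #12, #18, #19, #23, #24, #25, #30. (#15, #29 stay — for-cause denied.)
Seating in order: seats 1–8 → #1, #2, #5, #7, #8, #9, #13, #14; alternates → #15, #16.
So seat 8 is #14.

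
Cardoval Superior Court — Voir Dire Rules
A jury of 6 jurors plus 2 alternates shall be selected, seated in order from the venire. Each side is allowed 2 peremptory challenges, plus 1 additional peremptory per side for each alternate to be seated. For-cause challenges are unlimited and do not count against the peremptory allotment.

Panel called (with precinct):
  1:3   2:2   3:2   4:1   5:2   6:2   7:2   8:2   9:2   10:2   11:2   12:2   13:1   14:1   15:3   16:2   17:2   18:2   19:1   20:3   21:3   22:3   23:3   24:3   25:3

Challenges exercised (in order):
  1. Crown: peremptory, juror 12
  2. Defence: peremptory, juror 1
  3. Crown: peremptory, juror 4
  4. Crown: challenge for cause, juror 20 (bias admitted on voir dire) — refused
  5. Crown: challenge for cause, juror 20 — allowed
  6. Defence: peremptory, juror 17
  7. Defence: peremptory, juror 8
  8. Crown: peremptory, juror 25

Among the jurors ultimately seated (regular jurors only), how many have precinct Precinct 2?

6

Removed: #1, #4, #8, #12, #17, #20, #25.
Seated jurors 1–6: #2, #3, #5, #6, #7, #9 (alternates #10, #11 not counted).
Of those, in Precinct 2: #2, #3, #5, #6, #7, #9 → 6.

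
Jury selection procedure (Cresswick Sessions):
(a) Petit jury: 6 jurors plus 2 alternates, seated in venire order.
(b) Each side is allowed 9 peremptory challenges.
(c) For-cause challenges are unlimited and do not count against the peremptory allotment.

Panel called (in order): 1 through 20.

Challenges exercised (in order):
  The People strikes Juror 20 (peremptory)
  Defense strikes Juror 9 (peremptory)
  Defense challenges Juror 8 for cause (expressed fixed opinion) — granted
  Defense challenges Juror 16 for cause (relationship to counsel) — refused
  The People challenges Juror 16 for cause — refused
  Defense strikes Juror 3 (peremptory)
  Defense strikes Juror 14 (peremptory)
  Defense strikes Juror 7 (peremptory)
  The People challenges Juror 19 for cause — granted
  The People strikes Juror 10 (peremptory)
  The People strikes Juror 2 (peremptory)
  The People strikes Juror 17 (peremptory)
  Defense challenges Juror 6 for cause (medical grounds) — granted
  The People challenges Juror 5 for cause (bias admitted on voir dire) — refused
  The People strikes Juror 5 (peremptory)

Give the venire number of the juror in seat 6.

15

Removed: #2, #3, #5, #6, #7, #8, #9, #10, #14, #17, #19, #20. (#16 stays — for-cause denied.)
Filling seats in venire order through position 6: #1, #4, #11, #12, #13, #15.
So seat 6 is #15.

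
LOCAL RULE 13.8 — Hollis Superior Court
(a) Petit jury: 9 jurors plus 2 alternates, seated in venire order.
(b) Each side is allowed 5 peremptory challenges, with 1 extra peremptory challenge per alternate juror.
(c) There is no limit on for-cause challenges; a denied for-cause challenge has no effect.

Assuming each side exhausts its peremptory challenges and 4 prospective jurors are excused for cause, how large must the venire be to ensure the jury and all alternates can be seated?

Seats to fill: 9 + 2 alternates = 11.
Peremptories: 5 + 1×2 = 7 per side × 2 sides = 14.
For-cause removals: 4.
Minimum venire: 11 + 14 + 4 = 29.

29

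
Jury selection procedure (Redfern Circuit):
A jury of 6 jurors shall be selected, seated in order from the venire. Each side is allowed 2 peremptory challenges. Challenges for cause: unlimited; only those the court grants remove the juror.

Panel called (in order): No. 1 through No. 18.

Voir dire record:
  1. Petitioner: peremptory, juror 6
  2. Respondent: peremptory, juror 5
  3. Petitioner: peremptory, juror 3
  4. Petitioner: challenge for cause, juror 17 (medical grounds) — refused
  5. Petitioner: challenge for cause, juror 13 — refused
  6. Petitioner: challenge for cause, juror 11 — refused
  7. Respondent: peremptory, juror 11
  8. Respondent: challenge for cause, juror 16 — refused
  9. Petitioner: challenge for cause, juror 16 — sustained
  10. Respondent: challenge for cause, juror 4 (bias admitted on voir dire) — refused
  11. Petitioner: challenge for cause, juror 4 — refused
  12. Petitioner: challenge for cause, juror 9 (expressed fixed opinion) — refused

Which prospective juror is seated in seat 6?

Removed: #3, #5, #6, #11, #16. (#4, #9, #13, #17 stay — for-cause denied.)
Seating in order: seats 1–6 → #1, #2, #4, #7, #8, #9.
So seat 6 is #9.

9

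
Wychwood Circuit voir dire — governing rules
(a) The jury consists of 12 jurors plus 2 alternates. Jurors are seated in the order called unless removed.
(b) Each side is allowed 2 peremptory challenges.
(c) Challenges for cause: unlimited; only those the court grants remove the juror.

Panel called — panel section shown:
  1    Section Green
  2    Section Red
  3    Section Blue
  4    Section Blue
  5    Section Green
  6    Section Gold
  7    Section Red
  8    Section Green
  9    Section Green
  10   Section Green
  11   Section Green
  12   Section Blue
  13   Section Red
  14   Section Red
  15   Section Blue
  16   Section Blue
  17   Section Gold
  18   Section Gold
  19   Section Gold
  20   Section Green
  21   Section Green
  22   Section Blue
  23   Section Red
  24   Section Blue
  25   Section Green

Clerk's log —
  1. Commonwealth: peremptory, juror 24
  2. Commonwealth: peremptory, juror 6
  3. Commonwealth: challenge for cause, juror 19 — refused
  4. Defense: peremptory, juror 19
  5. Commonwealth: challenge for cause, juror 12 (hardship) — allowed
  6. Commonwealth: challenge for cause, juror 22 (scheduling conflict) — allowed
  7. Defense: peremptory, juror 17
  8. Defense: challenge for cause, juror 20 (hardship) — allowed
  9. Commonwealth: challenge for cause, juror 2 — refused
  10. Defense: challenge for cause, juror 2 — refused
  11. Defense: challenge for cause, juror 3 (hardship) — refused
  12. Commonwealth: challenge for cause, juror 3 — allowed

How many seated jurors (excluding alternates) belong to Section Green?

6

Removed: #3, #6, #12, #17, #19, #20, #22, #24.
Seated jurors 1–12: #1, #2, #4, #5, #7, #8, #9, #10, #11, #13, #14, #15 (alternates #16, #18 not counted).
Of those, in Section Green: #1, #5, #8, #9, #10, #11 → 6.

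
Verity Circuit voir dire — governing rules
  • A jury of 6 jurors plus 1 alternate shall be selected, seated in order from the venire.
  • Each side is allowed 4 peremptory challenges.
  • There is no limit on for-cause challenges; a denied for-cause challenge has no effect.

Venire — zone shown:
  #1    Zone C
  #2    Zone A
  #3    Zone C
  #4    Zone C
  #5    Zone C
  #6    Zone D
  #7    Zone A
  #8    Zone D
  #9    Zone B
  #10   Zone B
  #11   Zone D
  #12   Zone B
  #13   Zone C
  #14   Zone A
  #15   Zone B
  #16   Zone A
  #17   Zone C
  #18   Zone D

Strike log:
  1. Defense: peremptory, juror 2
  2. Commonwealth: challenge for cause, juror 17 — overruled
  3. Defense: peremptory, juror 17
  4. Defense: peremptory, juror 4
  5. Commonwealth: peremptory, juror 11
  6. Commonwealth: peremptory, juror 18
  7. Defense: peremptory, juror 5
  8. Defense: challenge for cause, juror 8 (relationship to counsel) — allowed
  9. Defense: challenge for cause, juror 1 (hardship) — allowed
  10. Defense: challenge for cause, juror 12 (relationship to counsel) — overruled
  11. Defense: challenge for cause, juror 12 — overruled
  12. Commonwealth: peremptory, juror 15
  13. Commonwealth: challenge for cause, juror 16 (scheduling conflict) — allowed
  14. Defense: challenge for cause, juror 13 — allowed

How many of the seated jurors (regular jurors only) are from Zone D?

Removed: #1, #2, #4, #5, #8, #11, #13, #15, #16, #17, #18.
Seated jurors 1–6: #3, #6, #7, #9, #10, #12 (alternates #14 not counted).
Of those, in Zone D: #6 → 1.

1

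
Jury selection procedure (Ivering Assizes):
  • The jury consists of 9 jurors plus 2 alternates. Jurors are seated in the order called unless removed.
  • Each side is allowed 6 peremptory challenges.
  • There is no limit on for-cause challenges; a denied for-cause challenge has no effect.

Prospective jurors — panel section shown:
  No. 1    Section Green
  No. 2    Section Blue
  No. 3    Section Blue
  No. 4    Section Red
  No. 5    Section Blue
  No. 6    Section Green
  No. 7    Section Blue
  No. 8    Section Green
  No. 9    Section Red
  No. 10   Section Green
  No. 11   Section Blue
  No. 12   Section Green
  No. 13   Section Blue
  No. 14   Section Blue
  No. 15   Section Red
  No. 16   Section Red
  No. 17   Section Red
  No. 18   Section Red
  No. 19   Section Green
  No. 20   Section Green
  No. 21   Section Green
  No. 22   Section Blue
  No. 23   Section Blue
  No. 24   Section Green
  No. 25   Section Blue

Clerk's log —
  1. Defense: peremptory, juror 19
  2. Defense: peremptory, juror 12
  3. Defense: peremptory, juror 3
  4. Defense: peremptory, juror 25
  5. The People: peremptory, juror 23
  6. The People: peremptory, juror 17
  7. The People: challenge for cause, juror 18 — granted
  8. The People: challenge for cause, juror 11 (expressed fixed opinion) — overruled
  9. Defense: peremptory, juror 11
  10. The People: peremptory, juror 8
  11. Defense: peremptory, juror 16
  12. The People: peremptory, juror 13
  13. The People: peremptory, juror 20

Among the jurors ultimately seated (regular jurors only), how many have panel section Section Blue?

4

Removed: #3, #8, #11, #12, #13, #16, #17, #18, #19, #20, #23, #25.
Seated jurors 1–9: #1, #2, #4, #5, #6, #7, #9, #10, #14 (alternates #15, #21 not counted).
Of those, in Section Blue: #2, #5, #7, #14 → 4.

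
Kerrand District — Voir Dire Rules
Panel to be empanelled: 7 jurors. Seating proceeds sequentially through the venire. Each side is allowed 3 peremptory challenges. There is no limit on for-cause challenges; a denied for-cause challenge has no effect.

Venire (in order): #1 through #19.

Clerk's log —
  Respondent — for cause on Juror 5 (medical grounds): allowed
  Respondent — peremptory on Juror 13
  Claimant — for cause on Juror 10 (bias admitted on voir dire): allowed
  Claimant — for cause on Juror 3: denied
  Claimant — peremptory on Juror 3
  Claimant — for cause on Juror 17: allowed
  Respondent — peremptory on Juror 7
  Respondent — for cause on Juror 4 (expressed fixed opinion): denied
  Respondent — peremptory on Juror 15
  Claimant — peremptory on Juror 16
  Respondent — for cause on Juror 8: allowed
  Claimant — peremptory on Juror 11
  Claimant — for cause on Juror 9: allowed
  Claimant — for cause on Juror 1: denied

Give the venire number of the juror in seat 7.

18

Removed: #3, #5, #7, #8, #9, #10, #11, #13, #15, #16, #17. (#1, #4 stay — for-cause denied.)
Filling seats in venire order through position 7: #1, #2, #4, #6, #12, #14, #18.
So seat 7 is #18.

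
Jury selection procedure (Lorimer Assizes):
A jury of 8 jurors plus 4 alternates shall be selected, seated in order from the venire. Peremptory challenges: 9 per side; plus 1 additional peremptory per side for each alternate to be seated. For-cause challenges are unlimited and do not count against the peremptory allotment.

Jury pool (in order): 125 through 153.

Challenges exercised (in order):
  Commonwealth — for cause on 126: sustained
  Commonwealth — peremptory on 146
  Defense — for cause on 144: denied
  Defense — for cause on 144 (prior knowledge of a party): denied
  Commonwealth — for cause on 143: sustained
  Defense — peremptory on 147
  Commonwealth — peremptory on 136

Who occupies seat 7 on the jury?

132

Removed: #126, #136, #143, #146, #147. (#144 stays — for-cause denied.)
Seating in order: seats 1–8 → #125, #127, #128, #129, #130, #131, #132, #133; alternates → #134, #135, #137, #138.
So seat 7 is #132.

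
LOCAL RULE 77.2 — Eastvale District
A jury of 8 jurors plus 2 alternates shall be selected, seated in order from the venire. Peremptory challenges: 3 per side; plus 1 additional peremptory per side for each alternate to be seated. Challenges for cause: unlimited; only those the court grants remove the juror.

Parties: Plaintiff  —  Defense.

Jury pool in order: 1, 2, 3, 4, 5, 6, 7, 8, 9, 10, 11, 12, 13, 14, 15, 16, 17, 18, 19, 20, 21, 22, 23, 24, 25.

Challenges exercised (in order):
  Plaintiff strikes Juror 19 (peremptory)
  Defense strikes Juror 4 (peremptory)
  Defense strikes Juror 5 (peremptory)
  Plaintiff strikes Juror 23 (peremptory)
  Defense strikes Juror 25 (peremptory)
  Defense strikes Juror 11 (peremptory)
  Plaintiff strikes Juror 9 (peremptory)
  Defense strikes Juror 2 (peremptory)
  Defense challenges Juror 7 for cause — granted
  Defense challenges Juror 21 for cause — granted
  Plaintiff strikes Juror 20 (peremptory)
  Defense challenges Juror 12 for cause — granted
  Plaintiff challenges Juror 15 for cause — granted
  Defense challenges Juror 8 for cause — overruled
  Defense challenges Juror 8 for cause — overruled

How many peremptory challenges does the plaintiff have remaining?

1

Plaintiff allotment: 3 base + 1 × 2 alternates = 5.
Plaintiff peremptories used: #19, #23, #9, #20 — 4 (the for-cause on #15 doesn't count).
Remaining: 5 − 4 = 1.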